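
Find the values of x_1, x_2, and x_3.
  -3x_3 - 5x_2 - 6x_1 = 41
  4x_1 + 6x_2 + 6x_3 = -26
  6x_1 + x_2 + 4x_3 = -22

Row-reduce the augmented matrix:
R1 ← R1 / (-6).
R2 ← R2 − 4·R1.
R3 ← R3 − 6·R1.
R2 ← R2 / (8/3).
R1 ← R1 − 5/6·R2.
R3 ← R3 + 4·R2.
R3 ← R3 / (7).
R1 ← R1 + 3/4·R3.
R2 ← R2 − 3/2·R3.
Reading off the reduced rows gives x_1 = -5, x_2 = -4, x_3 = 3.

x_1 = -5, x_2 = -4, x_3 = 3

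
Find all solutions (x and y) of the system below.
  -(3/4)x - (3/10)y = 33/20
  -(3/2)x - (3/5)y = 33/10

infinitely many solutions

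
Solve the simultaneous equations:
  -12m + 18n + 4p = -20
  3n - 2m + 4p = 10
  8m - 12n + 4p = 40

infinitely many solutions

Row-reduce:
R1 ← R1 / (-12).
R2 ← R2 + 2·R1.
R3 ← R3 − 8·R1.
R2 ← R2 / (10/3).
R1 ← R1 + 1/3·R2.
R3 ← R3 − 20/3·R2.
Rank is 2 with 3 unknowns, leaving n free.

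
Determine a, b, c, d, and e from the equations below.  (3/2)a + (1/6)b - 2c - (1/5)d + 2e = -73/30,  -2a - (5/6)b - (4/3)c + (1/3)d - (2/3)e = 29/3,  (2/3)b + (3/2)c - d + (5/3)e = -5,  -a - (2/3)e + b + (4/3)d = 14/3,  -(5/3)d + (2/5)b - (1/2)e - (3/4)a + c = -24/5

a = -3, b = -2, c = -1, d = 3, e = 1/2

Row-reduce the augmented matrix:
R1 ← R1 / (3/2).
R2 ← R2 + 2·R1.
R4 ← R4 + 1·R1.
R5 ← R5 + 3/4·R1.
R2 ← R2 / (-11/18).
R1 ← R1 − 1/9·R2.
R3 ← R3 − 2/3·R2.
R4 ← R4 − 10/9·R2.
R5 ← R5 − 29/60·R2.
R3 ← R3 / (-63/22).
R1 ← R1 + 68/33·R3.
R2 ← R2 − 72/11·R3.
R4 ← R4 + 284/33·R3.
R5 ← R5 + 174/55·R3.
R4 ← R4 / (1294/315).
R1 ← R1 − 172/315·R4.
R2 ← R2 + 78/35·R4.
R3 ← R3 − 34/105·R4.
R5 ← R5 + 362/525·R4.
R5 ← R5 / (-592009/174690).
R1 ← R1 + 1868/17469·R5.
R2 ← R2 − 3074/1941·R5.
R3 ← R3 + 4492/5823·R5.
R4 ← R4 + 10295/5823·R5.
Reading off the reduced rows gives a = -3, b = -2, c = -1, d = 3, e = 1/2.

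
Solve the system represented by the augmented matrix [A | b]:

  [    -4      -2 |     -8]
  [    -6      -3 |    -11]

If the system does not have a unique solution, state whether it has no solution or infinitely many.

no solution

Row-reduce:
R1 ← R1 / (-4).
R2 ← R2 + 6·R1.
Row 2 reduces to 0 = 1, a contradiction. The system is inconsistent.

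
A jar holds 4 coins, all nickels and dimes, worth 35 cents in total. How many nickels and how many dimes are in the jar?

Let n = nickels, d = dimes.
  n + d = 4
  5n + 10d = 35
From equation 1: n = 4 − d.
Substitute into equation 2 and solve: d = 3.
Then n = 1.

nickels: 1, dimes: 3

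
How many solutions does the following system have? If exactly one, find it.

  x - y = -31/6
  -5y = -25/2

x = -8/3, y = 5/2

From equation 1: y = 31/6 + x.
Substitute into equation 2 and solve: x = -8/3.
Then y = 5/2.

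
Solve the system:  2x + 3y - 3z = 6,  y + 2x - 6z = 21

Row-reduce:
R1 ← R1 / (2).
R2 ← R2 − 2·R1.
R2 ← R2 / (-2).
R1 ← R1 − 3/2·R2.
Rank is 2 with 3 unknowns, leaving z free.

infinitely many solutions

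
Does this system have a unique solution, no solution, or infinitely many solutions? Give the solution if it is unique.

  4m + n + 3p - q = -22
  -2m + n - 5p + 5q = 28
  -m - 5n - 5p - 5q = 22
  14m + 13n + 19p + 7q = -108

no solution

Row-reduce:
R1 ← R1 / (4).
R2 ← R2 + 2·R1.
R3 ← R3 + 1·R1.
R4 ← R4 − 14·R1.
R2 ← R2 / (3/2).
R1 ← R1 − 1/4·R2.
R3 ← R3 + 19/4·R2.
R4 ← R4 − 19/2·R2.
R3 ← R3 / (-46/3).
R1 ← R1 − 4/3·R3.
R2 ← R2 + 7/3·R3.
R4 ← R4 − 92/3·R3.
Row 4 reduces to 0 = 2, a contradiction. The system is inconsistent.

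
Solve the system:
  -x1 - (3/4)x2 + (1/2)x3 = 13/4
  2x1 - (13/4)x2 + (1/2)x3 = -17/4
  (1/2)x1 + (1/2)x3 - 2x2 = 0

no solution

Row-reduce:
R1 ← R1 / (-1).
R2 ← R2 − 2·R1.
R3 ← R3 − 1/2·R1.
R2 ← R2 / (-19/4).
R1 ← R1 − 3/4·R2.
R3 ← R3 + 19/8·R2.
Row 3 reduces to 0 = 1/2, a contradiction. The system is inconsistent.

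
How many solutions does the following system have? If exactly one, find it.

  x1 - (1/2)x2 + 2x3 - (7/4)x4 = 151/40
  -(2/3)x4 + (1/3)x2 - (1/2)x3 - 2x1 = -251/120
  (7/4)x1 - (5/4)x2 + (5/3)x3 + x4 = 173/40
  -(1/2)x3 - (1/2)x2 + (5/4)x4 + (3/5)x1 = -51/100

Row-reduce the augmented matrix:
R2 ← R2 + 2·R1.
R3 ← R3 − 7/4·R1.
R4 ← R4 − 3/5·R1.
R2 ← R2 / (-2/3).
R1 ← R1 + 1/2·R2.
R3 ← R3 + 3/8·R2.
R4 ← R4 + 1/5·R2.
R3 ← R3 / (-365/96).
R1 ← R1 + 5/8·R3.
R2 ← R2 + 21/4·R3.
R4 ← R4 + 11/4·R3.
R4 ← R4 / (-791/730).
R1 ← R1 − 47/146·R4.
R2 ← R2 + 379/146·R4.
R3 ← R3 + 123/73·R4.
Reading off the reduced rows gives x1 = 2/5, x2 = 1/2, x3 = 9/4, x4 = 1/2.

x1 = 2/5, x2 = 1/2, x3 = 9/4, x4 = 1/2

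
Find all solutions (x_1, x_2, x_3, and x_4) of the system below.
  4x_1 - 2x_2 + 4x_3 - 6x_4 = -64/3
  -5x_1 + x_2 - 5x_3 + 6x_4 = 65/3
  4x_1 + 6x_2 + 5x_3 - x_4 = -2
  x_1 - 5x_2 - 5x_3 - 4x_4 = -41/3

Row-reduce the augmented matrix:
R1 ← R1 / (4).
R2 ← R2 + 5·R1.
R3 ← R3 − 4·R1.
R4 ← R4 − 1·R1.
R2 ← R2 / (-3/2).
R1 ← R1 + 1/2·R2.
R3 ← R3 − 8·R2.
R4 ← R4 + 9/2·R2.
R1 ← R1 − 1·R3.
R4 ← R4 + 6·R3.
R4 ← R4 / (-16).
R1 ← R1 − 2·R4.
R2 ← R2 − 1·R4.
R3 ← R3 + 3·R4.
Reading off the reduced rows gives x_1 = -1, x_2 = 1, x_3 = -1/3, x_4 = 7/3.

x_1 = -1, x_2 = 1, x_3 = -1/3, x_4 = 7/3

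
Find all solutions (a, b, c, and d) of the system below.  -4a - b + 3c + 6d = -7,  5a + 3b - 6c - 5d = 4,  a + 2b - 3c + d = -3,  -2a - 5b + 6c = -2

infinitely many solutions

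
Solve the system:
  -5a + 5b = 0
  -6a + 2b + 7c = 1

infinitely many solutions

Row-reduce:
R1 ← R1 / (-5).
R2 ← R2 + 6·R1.
R2 ← R2 / (-4).
R1 ← R1 + 1·R2.
Rank is 2 with 3 unknowns, leaving c free.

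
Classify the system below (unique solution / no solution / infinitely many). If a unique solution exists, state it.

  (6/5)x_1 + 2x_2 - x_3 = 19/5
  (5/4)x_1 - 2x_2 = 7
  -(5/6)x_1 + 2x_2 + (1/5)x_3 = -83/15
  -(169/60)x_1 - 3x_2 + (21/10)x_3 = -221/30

no solution

Row-reduce:
R1 ← R1 / (6/5).
R2 ← R2 − 5/4·R1.
R3 ← R3 + 5/6·R1.
R4 ← R4 + 169/60·R1.
R2 ← R2 / (-49/12).
R1 ← R1 − 5/3·R2.
R3 ← R3 − 61/18·R2.
R4 ← R4 − 61/36·R2.
R3 ← R3 / (272/735).
R1 ← R1 + 20/49·R3.
R2 ← R2 + 25/98·R3.
R4 ← R4 − 136/735·R3.
Row 4 reduces to 0 = 3, a contradiction. The system is inconsistent.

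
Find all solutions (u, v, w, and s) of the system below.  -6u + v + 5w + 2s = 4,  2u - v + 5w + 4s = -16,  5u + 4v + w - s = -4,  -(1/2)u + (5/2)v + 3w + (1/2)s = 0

infinitely many solutions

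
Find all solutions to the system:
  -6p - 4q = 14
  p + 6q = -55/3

p = -1/3, q = -3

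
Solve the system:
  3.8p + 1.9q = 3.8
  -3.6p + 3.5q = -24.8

Row-reduce the augmented matrix:
R1 ← R1 / (19/5).
R2 ← R2 + 18/5·R1.
R2 ← R2 / (53/10).
R1 ← R1 − 1/2·R2.
Reading off the reduced rows gives p = 3, q = -4.

p = 3, q = -4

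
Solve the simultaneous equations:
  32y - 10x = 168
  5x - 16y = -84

Row-reduce:
R1 ← R1 / (-10).
R2 ← R2 − 5·R1.
Rank is 1 with 2 unknowns, leaving y free.

infinitely many solutions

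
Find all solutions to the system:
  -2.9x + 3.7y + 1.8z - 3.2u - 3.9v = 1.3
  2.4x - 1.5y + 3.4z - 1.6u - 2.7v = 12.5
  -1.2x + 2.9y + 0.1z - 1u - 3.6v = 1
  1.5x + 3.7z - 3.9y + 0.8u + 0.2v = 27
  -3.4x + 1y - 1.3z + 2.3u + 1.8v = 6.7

x = -4, y = -5, z = 3, u = 4, v = -4

Row-reduce the augmented matrix:
R1 ← R1 / (-29/10).
R2 ← R2 − 12/5·R1.
R3 ← R3 + 6/5·R1.
R4 ← R4 − 3/2·R1.
R5 ← R5 + 17/5·R1.
R2 ← R2 / (453/290).
R1 ← R1 + 37/29·R2.
R3 ← R3 − 397/290·R2.
R4 ← R4 + 288/145·R2.
R5 ← R5 + 484/145·R2.
R3 ← R3 / (-22333/4530).
R1 ← R1 − 1528/453·R3.
R2 ← R2 − 1418/453·R3.
R4 ← R4 − 16381/1510·R3.
R5 ← R5 − 31883/4530·R3.
R4 ← R4 / (59157/22333).
R1 ← R1 − 8992/22333·R4.
R2 ← R2 + 3348/22333·R4.
R3 ← R3 + 18334/22333·R4.
R5 ← R5 − 122905/44666·R4.
R5 ← R5 / (198031/295785).
R1 ← R1 + 56360/59157·R5.
R2 ← R2 + 4135/2191·R5.
R3 ← R3 + 80557/59157·R5.
R4 ← R4 + 51229/59157·R5.
Reading off the reduced rows gives x = -4, y = -5, z = 3, u = 4, v = -4.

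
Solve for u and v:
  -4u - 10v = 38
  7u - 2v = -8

u = -2, v = -3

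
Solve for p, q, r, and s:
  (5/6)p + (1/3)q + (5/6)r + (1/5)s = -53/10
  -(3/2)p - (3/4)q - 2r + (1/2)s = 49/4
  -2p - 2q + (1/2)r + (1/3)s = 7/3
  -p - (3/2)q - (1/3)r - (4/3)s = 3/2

Row-reduce the augmented matrix:
R1 ← R1 / (5/6).
R2 ← R2 + 3/2·R1.
R3 ← R3 + 2·R1.
R4 ← R4 + 1·R1.
R2 ← R2 / (-3/20).
R1 ← R1 − 2/5·R2.
R3 ← R3 + 6/5·R2.
R4 ← R4 + 11/10·R2.
R3 ← R3 / (13/2).
R1 ← R1 + 1/3·R3.
R2 ← R2 − 10/3·R3.
R4 ← R4 − 13/3·R3.
R4 ← R4 / (-151/45).
R1 ← R1 − 20/9·R4.
R2 ← R2 + 118/45·R4.
R3 ← R3 + 14/15·R4.
Reading off the reduced rows gives p = -3, q = 1, r = -4, s = 1.

p = -3, q = 1, r = -4, s = 1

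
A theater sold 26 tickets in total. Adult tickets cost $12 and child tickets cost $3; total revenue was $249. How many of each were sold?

Let a = adult tickets, c = child tickets.
  a + c = 26
  3c + 12a = 249
From equation 1: a = 26 − c.
Substitute into equation 2 and solve: c = 7.
Then a = 19.

adult tickets: 19, child tickets: 7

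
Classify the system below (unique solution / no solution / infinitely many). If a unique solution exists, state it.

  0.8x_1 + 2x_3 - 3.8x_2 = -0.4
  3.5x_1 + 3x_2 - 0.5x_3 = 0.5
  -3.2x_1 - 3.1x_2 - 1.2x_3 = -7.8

Row-reduce the augmented matrix:
R1 ← R1 / (4/5).
R2 ← R2 − 7/2·R1.
R3 ← R3 + 16/5·R1.
R2 ← R2 / (157/8).
R1 ← R1 + 19/4·R2.
R3 ← R3 + 183/10·R2.
R3 ← R3 / (-1433/785).
R1 ← R1 − 41/157·R3.
R2 ← R2 + 74/157·R3.
Reading off the reduced rows gives x_1 = -1, x_2 = 2, x_3 = 4.

x_1 = -1, x_2 = 2, x_3 = 4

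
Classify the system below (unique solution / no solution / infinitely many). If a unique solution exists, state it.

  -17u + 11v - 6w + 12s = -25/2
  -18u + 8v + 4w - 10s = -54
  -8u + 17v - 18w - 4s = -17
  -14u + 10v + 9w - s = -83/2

Row-reduce the augmented matrix:
R1 ← R1 / (-17).
R2 ← R2 + 18·R1.
R3 ← R3 + 8·R1.
R4 ← R4 + 14·R1.
R2 ← R2 / (-62/17).
R1 ← R1 + 11/17·R2.
R3 ← R3 − 201/17·R2.
R4 ← R4 − 16/17·R2.
R3 ← R3 / (570/31).
R1 ← R1 + 46/31·R3.
R2 ← R2 + 88/31·R3.
R4 ← R4 − 515/31·R3.
R4 ← R4 / (6667/114).
R1 ← R1 + 968/285·R4.
R2 ← R2 + 1889/285·R4.
R3 ← R3 + 2581/570·R4.
Reading off the reduced rows gives u = 3/2, v = -1, w = -1, s = 3/2.

u = 3/2, v = -1, w = -1, s = 3/2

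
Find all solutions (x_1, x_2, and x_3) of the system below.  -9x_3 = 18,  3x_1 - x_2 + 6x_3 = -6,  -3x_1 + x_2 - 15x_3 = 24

infinitely many solutions

Row-reduce:
Swap R1 and R2.
R1 ← R1 / (3).
R3 ← R3 + 3·R1.
R2 ← R2 / (-9).
R1 ← R1 − 2·R2.
R3 ← R3 + 9·R2.
Rank is 2 with 3 unknowns, leaving x_2 free.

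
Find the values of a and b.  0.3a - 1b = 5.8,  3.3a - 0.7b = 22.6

a = 6, b = -4

From equation 1: b = -29/5 + 3/10·a.
Substitute into equation 2 and solve: a = 6.
Then b = -4.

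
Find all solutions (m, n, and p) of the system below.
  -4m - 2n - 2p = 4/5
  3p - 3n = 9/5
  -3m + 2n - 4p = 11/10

m = -5/2, n = 2, p = 13/5

Row-reduce the augmented matrix:
R1 ← R1 / (-4).
R3 ← R3 + 3·R1.
R2 ← R2 / (-3).
R1 ← R1 − 1/2·R2.
R3 ← R3 − 7/2·R2.
R1 ← R1 − 1·R3.
R2 ← R2 + 1·R3.
Reading off the reduced rows gives m = -5/2, n = 2, p = 13/5.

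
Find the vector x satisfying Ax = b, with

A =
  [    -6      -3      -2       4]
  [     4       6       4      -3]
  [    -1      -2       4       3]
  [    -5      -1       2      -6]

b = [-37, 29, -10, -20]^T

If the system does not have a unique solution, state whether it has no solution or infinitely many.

x_1 = 5, x_2 = 1, x_3 = 0, x_4 = -1

Row-reduce the augmented matrix:
R1 ← R1 / (-6).
R2 ← R2 − 4·R1.
R3 ← R3 + 1·R1.
R4 ← R4 + 5·R1.
R2 ← R2 / (4).
R1 ← R1 − 1/2·R2.
R3 ← R3 + 3/2·R2.
R4 ← R4 − 3/2·R2.
R3 ← R3 / (16/3).
R2 ← R2 − 2/3·R3.
R4 ← R4 − 8/3·R3.
R4 ← R4 / (-165/16).
R1 ← R1 + 5/8·R4.
R2 ← R2 + 23/64·R4.
R3 ← R3 − 53/128·R4.
Reading off the reduced rows gives x_1 = 5, x_2 = 1, x_3 = 0, x_4 = -1.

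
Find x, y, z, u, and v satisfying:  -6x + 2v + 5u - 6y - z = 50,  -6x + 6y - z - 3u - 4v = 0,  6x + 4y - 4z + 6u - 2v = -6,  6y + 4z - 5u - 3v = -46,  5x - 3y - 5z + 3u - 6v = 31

Row-reduce the augmented matrix:
R1 ← R1 / (-6).
R2 ← R2 + 6·R1.
R3 ← R3 − 6·R1.
R5 ← R5 − 5·R1.
R2 ← R2 / (12).
R1 ← R1 − 1·R2.
R3 ← R3 + 2·R2.
R4 ← R4 − 6·R2.
R5 ← R5 + 8·R2.
R3 ← R3 / (-5).
R1 ← R1 − 1/6·R3.
R4 ← R4 − 4·R3.
R5 ← R5 + 35/6·R3.
R4 ← R4 / (101/15).
R1 ← R1 − 7/45·R4.
R2 ← R2 + 2/3·R4.
R3 ← R3 + 29/15·R4.
R5 ← R5 + 85/9·R4.
R5 ← R5 / (-5023/606).
R1 ← R1 − 46/303·R5.
R2 ← R2 + 117/202·R5.
R3 ← R3 + 3/101·R5.
R4 ← R4 + 12/101·R5.
Reading off the reduced rows gives x = -3, y = -4, z = -5, u = 1, v = -1.

x = -3, y = -4, z = -5, u = 1, v = -1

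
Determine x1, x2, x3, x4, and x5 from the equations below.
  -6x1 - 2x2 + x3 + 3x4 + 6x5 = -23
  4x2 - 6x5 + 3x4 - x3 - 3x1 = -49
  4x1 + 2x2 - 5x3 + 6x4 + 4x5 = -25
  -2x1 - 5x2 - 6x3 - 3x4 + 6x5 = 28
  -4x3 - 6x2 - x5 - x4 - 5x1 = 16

Row-reduce the augmented matrix:
R1 ← R1 / (-6).
R2 ← R2 + 3·R1.
R3 ← R3 − 4·R1.
R4 ← R4 + 2·R1.
R5 ← R5 + 5·R1.
R2 ← R2 / (5).
R1 ← R1 − 1/3·R2.
R3 ← R3 − 2/3·R2.
R4 ← R4 + 13/3·R2.
R5 ← R5 + 13/3·R2.
R3 ← R3 / (-62/15).
R1 ← R1 + 1/15·R3.
R2 ← R2 + 3/10·R3.
R4 ← R4 + 229/30·R3.
R5 ← R5 + 92/15·R3.
R4 ← R4 / (-2121/124).
R1 ← R1 + 45/62·R4.
R2 ← R2 + 33/124·R4.
R3 ← R3 + 117/62·R4.
R5 ← R5 + 427/31·R4.
R5 ← R5 / (-3245/303).
R1 ← R1 − 236/707·R5.
R2 ← R2 + 1516/707·R5.
R3 ← R3 − 48/707·R5.
R4 ← R4 − 2578/2121·R5.
Reading off the reduced rows gives x1 = 4, x2 = -6, x3 = 1, x4 = -4, x5 = 0.

x1 = 4, x2 = -6, x3 = 1, x4 = -4, x5 = 0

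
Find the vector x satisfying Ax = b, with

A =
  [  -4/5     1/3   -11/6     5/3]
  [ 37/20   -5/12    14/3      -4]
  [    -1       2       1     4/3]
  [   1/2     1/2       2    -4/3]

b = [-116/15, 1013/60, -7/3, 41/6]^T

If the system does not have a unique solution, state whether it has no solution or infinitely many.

no solution

Row-reduce:
R1 ← R1 / (-4/5).
R2 ← R2 − 37/20·R1.
R3 ← R3 + 1·R1.
R4 ← R4 − 1/2·R1.
R2 ← R2 / (17/48).
R1 ← R1 + 5/12·R2.
R3 ← R3 − 19/12·R2.
R4 ← R4 − 17/24·R2.
R3 ← R3 / (47/34).
R1 ← R1 − 95/34·R3.
R2 ← R2 − 41/34·R3.
Row 4 reduces to 0 = 4, a contradiction. The system is inconsistent.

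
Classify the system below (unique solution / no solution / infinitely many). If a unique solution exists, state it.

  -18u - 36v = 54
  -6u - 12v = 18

infinitely many solutions

Row-reduce:
R1 ← R1 / (-18).
R2 ← R2 + 6·R1.
Rank is 1 with 2 unknowns, leaving v free.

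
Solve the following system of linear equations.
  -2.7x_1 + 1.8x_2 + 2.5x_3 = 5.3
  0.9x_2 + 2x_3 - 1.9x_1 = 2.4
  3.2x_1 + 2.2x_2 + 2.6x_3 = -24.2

x_1 = -5, x_2 = 1, x_3 = -4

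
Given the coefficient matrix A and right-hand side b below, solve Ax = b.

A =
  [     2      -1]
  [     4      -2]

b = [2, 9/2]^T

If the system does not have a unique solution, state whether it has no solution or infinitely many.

Row-reduce:
R1 ← R1 / (2).
R2 ← R2 − 4·R1.
Row 2 reduces to 0 = 1/2, a contradiction. The system is inconsistent.

no solution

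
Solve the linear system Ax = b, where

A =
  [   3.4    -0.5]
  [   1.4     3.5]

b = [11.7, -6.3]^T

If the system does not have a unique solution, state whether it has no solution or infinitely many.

x_1 = 3, x_2 = -3

Row-reduce the augmented matrix:
R1 ← R1 / (17/5).
R2 ← R2 − 7/5·R1.
R2 ← R2 / (63/17).
R1 ← R1 + 5/34·R2.
Reading off the reduced rows gives x_1 = 3, x_2 = -3.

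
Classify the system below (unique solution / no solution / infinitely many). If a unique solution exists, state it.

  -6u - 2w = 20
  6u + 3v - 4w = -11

Row-reduce:
R1 ← R1 / (-6).
R2 ← R2 − 6·R1.
R2 ← R2 / (3).
Rank is 2 with 3 unknowns, leaving w free.

infinitely many solutions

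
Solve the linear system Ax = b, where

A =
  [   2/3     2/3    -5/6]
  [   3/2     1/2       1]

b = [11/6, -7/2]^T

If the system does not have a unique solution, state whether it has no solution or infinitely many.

Row-reduce:
R1 ← R1 / (2/3).
R2 ← R2 − 3/2·R1.
R2 ← R2 / (-1).
R1 ← R1 − 1·R2.
Rank is 2 with 3 unknowns, leaving x_3 free.

infinitely many solutions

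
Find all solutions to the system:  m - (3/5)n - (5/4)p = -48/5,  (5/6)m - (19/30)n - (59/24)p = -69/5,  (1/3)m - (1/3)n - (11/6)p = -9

Row-reduce:
R2 ← R2 − 5/6·R1.
R3 ← R3 − 1/3·R1.
R2 ← R2 / (-2/15).
R1 ← R1 + 3/5·R2.
R3 ← R3 + 2/15·R2.
Rank is 2 with 3 unknowns, leaving p free.

infinitely many solutions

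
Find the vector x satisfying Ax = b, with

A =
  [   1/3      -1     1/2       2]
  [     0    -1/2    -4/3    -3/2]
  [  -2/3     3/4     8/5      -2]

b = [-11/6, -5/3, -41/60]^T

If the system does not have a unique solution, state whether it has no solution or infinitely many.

infinitely many solutions

Row-reduce:
R1 ← R1 / (1/3).
R3 ← R3 + 2/3·R1.
R2 ← R2 / (-1/2).
R1 ← R1 + 3·R2.
R3 ← R3 + 5/4·R2.
R3 ← R3 / (89/15).
R1 ← R1 − 19/2·R3.
R2 ← R2 − 8/3·R3.
Rank is 3 with 4 unknowns, leaving x_4 free.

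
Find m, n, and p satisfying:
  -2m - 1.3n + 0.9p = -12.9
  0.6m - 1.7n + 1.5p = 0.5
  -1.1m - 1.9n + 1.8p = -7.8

Row-reduce the augmented matrix:
R1 ← R1 / (-2).
R2 ← R2 − 3/5·R1.
R3 ← R3 + 11/10·R1.
R2 ← R2 / (-209/100).
R1 ← R1 − 13/20·R2.
R3 ← R3 + 237/200·R2.
R3 ← R3 / (63/209).
R1 ← R1 − 21/209·R3.
R2 ← R2 + 177/209·R3.
Reading off the reduced rows gives m = 5, n = 5, p = 4.

m = 5, n = 5, p = 4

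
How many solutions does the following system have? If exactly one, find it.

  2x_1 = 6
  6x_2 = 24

x_1 = 3, x_2 = 4

Row-reduce the augmented matrix:
R1 ← R1 / (2).
R2 ← R2 / (6).
Reading off the reduced rows gives x_1 = 3, x_2 = 4.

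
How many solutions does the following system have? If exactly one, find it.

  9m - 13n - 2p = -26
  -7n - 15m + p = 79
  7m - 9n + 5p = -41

m = -5, n = -1, p = -3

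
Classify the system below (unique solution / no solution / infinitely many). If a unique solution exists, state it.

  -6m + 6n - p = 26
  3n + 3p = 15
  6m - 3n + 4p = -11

Row-reduce:
R1 ← R1 / (-6).
R3 ← R3 − 6·R1.
R2 ← R2 / (3).
R1 ← R1 + 1·R2.
R3 ← R3 − 3·R2.
Rank is 2 with 3 unknowns, leaving p free.

infinitely many solutions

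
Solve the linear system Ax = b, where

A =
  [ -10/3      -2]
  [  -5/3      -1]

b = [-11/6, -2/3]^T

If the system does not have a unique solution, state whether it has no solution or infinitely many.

no solution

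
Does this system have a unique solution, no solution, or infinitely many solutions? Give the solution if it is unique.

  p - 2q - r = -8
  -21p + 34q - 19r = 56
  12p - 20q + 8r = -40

infinitely many solutions

Row-reduce:
R2 ← R2 + 21·R1.
R3 ← R3 − 12·R1.
R2 ← R2 / (-8).
R1 ← R1 + 2·R2.
R3 ← R3 − 4·R2.
Rank is 2 with 3 unknowns, leaving r free.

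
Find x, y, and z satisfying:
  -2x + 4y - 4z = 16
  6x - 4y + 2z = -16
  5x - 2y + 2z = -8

Row-reduce the augmented matrix:
R1 ← R1 / (-2).
R2 ← R2 − 6·R1.
R3 ← R3 − 5·R1.
R2 ← R2 / (8).
R1 ← R1 + 2·R2.
R3 ← R3 − 8·R2.
R3 ← R3 / (2).
R1 ← R1 + 1/2·R3.
R2 ← R2 + 5/4·R3.
Reading off the reduced rows gives x = 0, y = 4, z = 0.

x = 0, y = 4, z = 0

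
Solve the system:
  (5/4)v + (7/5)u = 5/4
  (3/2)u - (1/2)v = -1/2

Row-reduce the augmented matrix:
R1 ← R1 / (7/5).
R2 ← R2 − 3/2·R1.
R2 ← R2 / (-103/56).
R1 ← R1 − 25/28·R2.
Reading off the reduced rows gives u = 0, v = 1.

u = 0, v = 1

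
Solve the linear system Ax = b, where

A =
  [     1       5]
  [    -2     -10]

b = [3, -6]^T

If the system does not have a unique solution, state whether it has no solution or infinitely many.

infinitely many solutions

Row-reduce:
R2 ← R2 + 2·R1.
Rank is 1 with 2 unknowns, leaving x_2 free.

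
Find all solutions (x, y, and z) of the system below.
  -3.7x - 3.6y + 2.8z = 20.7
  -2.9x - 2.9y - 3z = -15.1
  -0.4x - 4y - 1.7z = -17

Row-reduce the augmented matrix:
R1 ← R1 / (-37/10).
R2 ← R2 + 29/10·R1.
R3 ← R3 + 2/5·R1.
R2 ← R2 / (-29/370).
R1 ← R1 − 36/37·R2.
R3 ← R3 + 668/185·R2.
R3 ← R3 / (68819/290).
R1 ← R1 + 1892/29·R3.
R2 ← R2 − 1922/29·R3.
Reading off the reduced rows gives x = -3, y = 2, z = 6.

x = -3, y = 2, z = 6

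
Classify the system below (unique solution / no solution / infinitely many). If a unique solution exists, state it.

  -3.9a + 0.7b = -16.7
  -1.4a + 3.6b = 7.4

Row-reduce the augmented matrix:
R1 ← R1 / (-39/10).
R2 ← R2 + 7/5·R1.
R2 ← R2 / (653/195).
R1 ← R1 + 7/39·R2.
Reading off the reduced rows gives a = 5, b = 4.

a = 5, b = 4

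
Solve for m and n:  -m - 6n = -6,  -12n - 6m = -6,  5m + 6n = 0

m = -3/2, n = 5/4

Row-reduce the augmented matrix:
R1 ← R1 / (-1).
R2 ← R2 + 6·R1.
R3 ← R3 − 5·R1.
R2 ← R2 / (24).
R1 ← R1 − 6·R2.
R3 ← R3 + 24·R2.
R3 reduces to 0 = 0, so the extra equation is consistent.
Reading off the reduced rows gives m = -3/2, n = 5/4.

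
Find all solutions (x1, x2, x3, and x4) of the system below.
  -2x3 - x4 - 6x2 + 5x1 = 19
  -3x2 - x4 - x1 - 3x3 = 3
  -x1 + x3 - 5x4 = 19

Row-reduce:
R1 ← R1 / (5).
R2 ← R2 + 1·R1.
R3 ← R3 + 1·R1.
R2 ← R2 / (-21/5).
R1 ← R1 + 6/5·R2.
R3 ← R3 + 6/5·R2.
R3 ← R3 / (11/7).
R1 ← R1 − 4/7·R3.
R2 ← R2 − 17/21·R3.
Rank is 3 with 4 unknowns, leaving x4 free.

infinitely many solutions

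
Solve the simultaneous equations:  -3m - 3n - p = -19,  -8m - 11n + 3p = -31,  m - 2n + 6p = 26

infinitely many solutions

Row-reduce:
R1 ← R1 / (-3).
R2 ← R2 + 8·R1.
R3 ← R3 − 1·R1.
R2 ← R2 / (-3).
R1 ← R1 − 1·R2.
R3 ← R3 + 3·R2.
Rank is 2 with 3 unknowns, leaving p free.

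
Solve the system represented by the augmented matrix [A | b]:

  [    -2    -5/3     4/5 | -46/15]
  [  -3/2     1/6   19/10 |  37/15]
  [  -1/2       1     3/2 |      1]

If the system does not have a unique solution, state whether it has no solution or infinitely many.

Row-reduce:
R1 ← R1 / (-2).
R2 ← R2 + 3/2·R1.
R3 ← R3 + 1/2·R1.
R2 ← R2 / (17/12).
R1 ← R1 − 5/6·R2.
R3 ← R3 − 17/12·R2.
Row 3 reduces to 0 = -3, a contradiction. The system is inconsistent.

no solution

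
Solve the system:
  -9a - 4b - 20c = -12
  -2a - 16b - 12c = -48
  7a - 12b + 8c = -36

infinitely many solutions

Row-reduce:
R1 ← R1 / (-9).
R2 ← R2 + 2·R1.
R3 ← R3 − 7·R1.
R2 ← R2 / (-136/9).
R1 ← R1 − 4/9·R2.
R3 ← R3 + 136/9·R2.
Rank is 2 with 3 unknowns, leaving c free.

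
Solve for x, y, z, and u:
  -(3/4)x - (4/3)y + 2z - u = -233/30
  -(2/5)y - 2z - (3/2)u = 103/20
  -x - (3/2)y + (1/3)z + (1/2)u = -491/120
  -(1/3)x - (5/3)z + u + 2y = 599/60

Row-reduce the augmented matrix:
R1 ← R1 / (-3/4).
R3 ← R3 + 1·R1.
R4 ← R4 + 1/3·R1.
R2 ← R2 / (-2/5).
R1 ← R1 − 16/9·R2.
R3 ← R3 − 5/18·R2.
R4 ← R4 − 70/27·R2.
R3 ← R3 / (-67/18).
R1 ← R1 + 104/9·R3.
R2 ← R2 − 5·R3.
R4 ← R4 + 419/27·R3.
R4 ← R4 / (-3103/268).
R1 ← R1 + 522/67·R4.
R2 ← R2 − 645/134·R4.
R3 ← R3 + 57/268·R4.
Reading off the reduced rows gives x = -6/5, y = 11/4, z = -11/4, u = -1/2.

x = -6/5, y = 11/4, z = -11/4, u = -1/2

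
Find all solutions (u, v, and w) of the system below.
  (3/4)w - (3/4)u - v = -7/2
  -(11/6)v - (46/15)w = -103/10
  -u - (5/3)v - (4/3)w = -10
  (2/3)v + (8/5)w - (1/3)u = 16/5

Row-reduce:
R1 ← R1 / (-3/4).
R3 ← R3 + 1·R1.
R4 ← R4 + 1/3·R1.
R2 ← R2 / (-11/6).
R1 ← R1 − 4/3·R2.
R3 ← R3 + 1/3·R2.
R4 ← R4 − 10/9·R2.
R3 ← R3 / (-293/165).
R1 ← R1 + 533/165·R3.
R2 ← R2 − 92/55·R3.
R4 ← R4 + 293/495·R3.
Row 4 reduces to 0 = -1/3, a contradiction. The system is inconsistent.

no solution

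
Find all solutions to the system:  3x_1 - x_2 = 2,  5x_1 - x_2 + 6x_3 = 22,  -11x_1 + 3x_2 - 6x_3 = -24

no solution

Row-reduce:
R1 ← R1 / (3).
R2 ← R2 − 5·R1.
R3 ← R3 + 11·R1.
R2 ← R2 / (2/3).
R1 ← R1 + 1/3·R2.
R3 ← R3 + 2/3·R2.
Row 3 reduces to 0 = 2, a contradiction. The system is inconsistent.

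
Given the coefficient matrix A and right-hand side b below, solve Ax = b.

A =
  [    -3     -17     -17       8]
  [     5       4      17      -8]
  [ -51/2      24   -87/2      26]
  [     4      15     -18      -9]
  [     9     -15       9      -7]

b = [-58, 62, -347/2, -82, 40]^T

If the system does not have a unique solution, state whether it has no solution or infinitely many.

no solution

Row-reduce:
R1 ← R1 / (-3).
R2 ← R2 − 5·R1.
R3 ← R3 + 51/2·R1.
R4 ← R4 − 4·R1.
R5 ← R5 − 9·R1.
R2 ← R2 / (-73/3).
R1 ← R1 − 17/3·R2.
R3 ← R3 − 337/2·R2.
R4 ← R4 + 23/3·R2.
R5 ← R5 + 66·R2.
R3 ← R3 / (1644/73).
R1 ← R1 − 221/73·R3.
R2 ← R2 − 34/73·R3.
R4 ← R4 + 2708/73·R3.
R5 ← R5 + 822/73·R3.
R4 ← R4 / (-3437/411).
R1 ← R1 + 611/822·R4.
R2 ← R2 + 47/411·R4.
R3 ← R3 + 185/822·R4.
Row 5 reduces to 0 = -1/4, a contradiction. The system is inconsistent.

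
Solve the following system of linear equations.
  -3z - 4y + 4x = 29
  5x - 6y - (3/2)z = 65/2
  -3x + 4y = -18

infinitely many solutions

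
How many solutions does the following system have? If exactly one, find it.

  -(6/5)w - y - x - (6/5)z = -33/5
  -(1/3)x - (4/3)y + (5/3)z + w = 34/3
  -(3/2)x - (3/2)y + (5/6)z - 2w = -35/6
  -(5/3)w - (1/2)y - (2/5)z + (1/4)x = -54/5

x = -2, y = -1, z = 2, w = 6

Row-reduce the augmented matrix:
R1 ← R1 / (-1).
R2 ← R2 + 1/3·R1.
R3 ← R3 + 3/2·R1.
R4 ← R4 − 1/4·R1.
R2 ← R2 / (-1).
R1 ← R1 − 1·R2.
R4 ← R4 + 3/4·R2.
R3 ← R3 / (79/30).
R1 ← R1 − 49/15·R3.
R2 ← R2 + 31/15·R3.
R4 ← R4 + 9/4·R3.
R4 ← R4 / (-15109/4740).
R1 ← R1 − 225/79·R4.
R2 ← R2 + 123/79·R4.
R3 ← R3 + 6/79·R4.
Reading off the reduced rows gives x = -2, y = -1, z = 2, w = 6.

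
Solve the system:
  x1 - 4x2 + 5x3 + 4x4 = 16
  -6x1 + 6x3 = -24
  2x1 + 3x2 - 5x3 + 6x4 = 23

Row-reduce:
R2 ← R2 + 6·R1.
R3 ← R3 − 2·R1.
R2 ← R2 / (-24).
R1 ← R1 + 4·R2.
R3 ← R3 − 11·R2.
R3 ← R3 / (3/2).
R1 ← R1 + 1·R3.
R2 ← R2 + 3/2·R3.
Rank is 3 with 4 unknowns, leaving x4 free.

infinitely many solutions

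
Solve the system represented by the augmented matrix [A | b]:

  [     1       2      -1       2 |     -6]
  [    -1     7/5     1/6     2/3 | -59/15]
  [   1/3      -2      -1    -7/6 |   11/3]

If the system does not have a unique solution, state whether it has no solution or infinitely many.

Row-reduce:
R2 ← R2 + 1·R1.
R3 ← R3 − 1/3·R1.
R2 ← R2 / (17/5).
R1 ← R1 − 2·R2.
R3 ← R3 + 8/3·R2.
R3 ← R3 / (-202/153).
R1 ← R1 + 26/51·R3.
R2 ← R2 + 25/102·R3.
Rank is 3 with 4 unknowns, leaving x_4 free.

infinitely many solutions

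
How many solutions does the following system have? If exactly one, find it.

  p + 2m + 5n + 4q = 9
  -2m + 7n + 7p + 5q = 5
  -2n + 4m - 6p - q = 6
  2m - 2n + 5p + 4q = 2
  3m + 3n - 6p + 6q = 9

no solution

Row-reduce:
R1 ← R1 / (2).
R2 ← R2 + 2·R1.
R3 ← R3 − 4·R1.
R4 ← R4 − 2·R1.
R5 ← R5 − 3·R1.
R2 ← R2 / (12).
R1 ← R1 − 5/2·R2.
R3 ← R3 + 12·R2.
R4 ← R4 + 7·R2.
R5 ← R5 + 9/2·R2.
Swap R3 and R4.
R3 ← R3 / (26/3).
R1 ← R1 + 7/6·R3.
R2 ← R2 − 2/3·R3.
R5 ← R5 + 9/2·R3.
Swap R4 and R5.
R4 ← R4 / (1269/208).
R1 ← R1 − 173/208·R4.
R2 ← R2 − 9/26·R4.
R3 ← R3 − 63/104·R4.
Row 5 reduces to 0 = 2, a contradiction. The system is inconsistent.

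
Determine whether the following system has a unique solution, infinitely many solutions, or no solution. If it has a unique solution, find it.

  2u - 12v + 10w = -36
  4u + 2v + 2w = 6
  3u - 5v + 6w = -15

Row-reduce:
R1 ← R1 / (2).
R2 ← R2 − 4·R1.
R3 ← R3 − 3·R1.
R2 ← R2 / (26).
R1 ← R1 + 6·R2.
R3 ← R3 − 13·R2.
Rank is 2 with 3 unknowns, leaving w free.

infinitely many solutions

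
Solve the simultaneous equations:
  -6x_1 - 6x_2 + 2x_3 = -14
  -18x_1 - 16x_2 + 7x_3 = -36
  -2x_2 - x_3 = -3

Row-reduce:
R1 ← R1 / (-6).
R2 ← R2 + 18·R1.
R2 ← R2 / (2).
R1 ← R1 − 1·R2.
R3 ← R3 + 2·R2.
Row 3 reduces to 0 = 3, a contradiction. The system is inconsistent.

no solution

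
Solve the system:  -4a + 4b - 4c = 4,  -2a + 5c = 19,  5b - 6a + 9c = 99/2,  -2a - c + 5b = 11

no solution

Row-reduce:
R1 ← R1 / (-4).
R2 ← R2 + 2·R1.
R3 ← R3 + 6·R1.
R4 ← R4 + 2·R1.
R2 ← R2 / (-2).
R1 ← R1 + 1·R2.
R3 ← R3 + 1·R2.
R4 ← R4 − 3·R2.
R3 ← R3 / (23/2).
R1 ← R1 + 5/2·R3.
R2 ← R2 + 7/2·R3.
R4 ← R4 − 23/2·R3.
Row 4 reduces to 0 = -1/2, a contradiction. The system is inconsistent.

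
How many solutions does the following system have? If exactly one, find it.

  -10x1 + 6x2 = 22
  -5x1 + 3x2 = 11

Row-reduce:
R1 ← R1 / (-10).
R2 ← R2 + 5·R1.
Rank is 1 with 2 unknowns, leaving x2 free.

infinitely many solutions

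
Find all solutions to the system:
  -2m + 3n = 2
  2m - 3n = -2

infinitely many solutions

Row-reduce:
R1 ← R1 / (-2).
R2 ← R2 − 2·R1.
Rank is 1 with 2 unknowns, leaving n free.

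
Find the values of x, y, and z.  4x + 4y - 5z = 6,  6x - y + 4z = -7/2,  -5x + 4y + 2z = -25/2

x = 1/2, y = -3/2, z = -2

Row-reduce the augmented matrix:
R1 ← R1 / (4).
R2 ← R2 − 6·R1.
R3 ← R3 + 5·R1.
R2 ← R2 / (-7).
R1 ← R1 − 1·R2.
R3 ← R3 − 9·R2.
R3 ← R3 / (295/28).
R1 ← R1 − 11/28·R3.
R2 ← R2 + 23/14·R3.
Reading off the reduced rows gives x = 1/2, y = -3/2, z = -2.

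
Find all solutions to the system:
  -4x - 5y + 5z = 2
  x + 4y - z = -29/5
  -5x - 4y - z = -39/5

Row-reduce the augmented matrix:
R1 ← R1 / (-4).
R2 ← R2 − 1·R1.
R3 ← R3 + 5·R1.
R2 ← R2 / (11/4).
R1 ← R1 − 5/4·R2.
R3 ← R3 − 9/4·R2.
R3 ← R3 / (-82/11).
R1 ← R1 + 15/11·R3.
R2 ← R2 − 1/11·R3.
Reading off the reduced rows gives x = 3, y = -2, z = 4/5.

x = 3, y = -2, z = 4/5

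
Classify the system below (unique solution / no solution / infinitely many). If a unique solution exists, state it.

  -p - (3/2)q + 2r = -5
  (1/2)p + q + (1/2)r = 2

infinitely many solutions

Row-reduce:
R1 ← R1 / (-1).
R2 ← R2 − 1/2·R1.
R2 ← R2 / (1/4).
R1 ← R1 − 3/2·R2.
Rank is 2 with 3 unknowns, leaving r free.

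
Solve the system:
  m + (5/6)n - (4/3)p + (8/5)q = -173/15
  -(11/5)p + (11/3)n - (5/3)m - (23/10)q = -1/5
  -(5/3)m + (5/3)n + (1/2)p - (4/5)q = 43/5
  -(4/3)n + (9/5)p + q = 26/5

no solution

Row-reduce:
R2 ← R2 + 5/3·R1.
R3 ← R3 + 5/3·R1.
R2 ← R2 / (91/18).
R1 ← R1 − 5/6·R2.
R3 ← R3 − 55/18·R2.
R4 ← R4 + 4/3·R2.
R3 ← R3 / (173/182).
R1 ← R1 + 55/91·R3.
R2 ← R2 + 398/455·R3.
R4 ← R4 − 173/273·R3.
Row 4 reduces to 0 = -2/3, a contradiction. The system is inconsistent.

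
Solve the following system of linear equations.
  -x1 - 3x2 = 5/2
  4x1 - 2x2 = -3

Row-reduce the augmented matrix:
R1 ← R1 / (-1).
R2 ← R2 − 4·R1.
R2 ← R2 / (-14).
R1 ← R1 − 3·R2.
Reading off the reduced rows gives x1 = -1, x2 = -1/2.

x1 = -1, x2 = -1/2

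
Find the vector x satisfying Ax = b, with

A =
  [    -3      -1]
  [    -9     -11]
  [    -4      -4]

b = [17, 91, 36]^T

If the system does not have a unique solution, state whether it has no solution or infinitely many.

x_1 = -4, x_2 = -5

Row-reduce the augmented matrix:
R1 ← R1 / (-3).
R2 ← R2 + 9·R1.
R3 ← R3 + 4·R1.
R2 ← R2 / (-8).
R1 ← R1 − 1/3·R2.
R3 ← R3 + 8/3·R2.
R3 reduces to 0 = 0, so the extra equation is consistent.
Reading off the reduced rows gives x_1 = -4, x_2 = -5.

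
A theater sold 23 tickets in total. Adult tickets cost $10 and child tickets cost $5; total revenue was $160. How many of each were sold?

adult tickets: 9, child tickets: 14

Let a = adult tickets, c = child tickets.
  a + c = 23
  10a + 5c = 160
Row-reduce the augmented matrix:
R2 ← R2 − 10·R1.
R2 ← R2 / (-5).
R1 ← R1 − 1·R2.
Reading off the reduced rows gives a = 9, c = 14.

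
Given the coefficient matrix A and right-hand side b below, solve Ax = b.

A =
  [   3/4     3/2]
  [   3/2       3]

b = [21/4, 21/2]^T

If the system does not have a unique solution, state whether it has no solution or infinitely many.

infinitely many solutions

Row-reduce:
R1 ← R1 / (3/4).
R2 ← R2 − 3/2·R1.
Rank is 1 with 2 unknowns, leaving x_2 free.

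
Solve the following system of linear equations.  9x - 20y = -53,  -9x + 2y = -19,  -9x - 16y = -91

Row-reduce the augmented matrix:
R1 ← R1 / (9).
R2 ← R2 + 9·R1.
R3 ← R3 + 9·R1.
R2 ← R2 / (-18).
R1 ← R1 + 20/9·R2.
R3 ← R3 + 36·R2.
R3 reduces to 0 = 0, so the extra equation is consistent.
Reading off the reduced rows gives x = 3, y = 4.

x = 3, y = 4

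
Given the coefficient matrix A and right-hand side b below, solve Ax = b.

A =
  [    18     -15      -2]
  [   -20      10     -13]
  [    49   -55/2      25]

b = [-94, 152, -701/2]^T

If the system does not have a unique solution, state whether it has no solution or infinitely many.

no solution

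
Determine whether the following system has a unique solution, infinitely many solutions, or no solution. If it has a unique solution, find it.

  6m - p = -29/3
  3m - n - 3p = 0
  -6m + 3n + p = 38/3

Row-reduce the augmented matrix:
R1 ← R1 / (6).
R2 ← R2 − 3·R1.
R3 ← R3 + 6·R1.
R2 ← R2 / (-1).
R3 ← R3 − 3·R2.
R3 ← R3 / (-15/2).
R1 ← R1 + 1/6·R3.
R2 ← R2 − 5/2·R3.
Reading off the reduced rows gives m = -2, n = 1, p = -7/3.

m = -2, n = 1, p = -7/3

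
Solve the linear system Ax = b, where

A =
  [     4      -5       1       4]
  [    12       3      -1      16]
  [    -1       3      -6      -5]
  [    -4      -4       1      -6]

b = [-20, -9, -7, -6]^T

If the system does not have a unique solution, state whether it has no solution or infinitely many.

no solution

Row-reduce:
R1 ← R1 / (4).
R2 ← R2 − 12·R1.
R3 ← R3 + 1·R1.
R4 ← R4 + 4·R1.
R2 ← R2 / (18).
R1 ← R1 + 5/4·R2.
R3 ← R3 − 7/4·R2.
R4 ← R4 + 9·R2.
R3 ← R3 / (-193/36).
R1 ← R1 + 1/36·R3.
R2 ← R2 + 2/9·R3.
Row 4 reduces to 0 = -1/2, a contradiction. The system is inconsistent.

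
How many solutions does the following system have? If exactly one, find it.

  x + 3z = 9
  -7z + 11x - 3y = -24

infinitely many solutions

Row-reduce:
R2 ← R2 − 11·R1.
R2 ← R2 / (-3).
Rank is 2 with 3 unknowns, leaving z free.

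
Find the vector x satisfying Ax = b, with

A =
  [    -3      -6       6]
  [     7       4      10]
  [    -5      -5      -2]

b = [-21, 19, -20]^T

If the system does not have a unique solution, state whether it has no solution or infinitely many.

Row-reduce:
R1 ← R1 / (-3).
R2 ← R2 − 7·R1.
R3 ← R3 + 5·R1.
R2 ← R2 / (-10).
R1 ← R1 − 2·R2.
R3 ← R3 − 5·R2.
Rank is 2 with 3 unknowns, leaving x_3 free.

infinitely many solutions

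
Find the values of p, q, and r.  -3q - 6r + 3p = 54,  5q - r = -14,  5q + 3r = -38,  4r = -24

Row-reduce the augmented matrix:
R1 ← R1 / (3).
R2 ← R2 / (5).
R1 ← R1 + 1·R2.
R3 ← R3 − 5·R2.
R3 ← R3 / (4).
R1 ← R1 + 11/5·R3.
R2 ← R2 + 1/5·R3.
R4 ← R4 − 4·R3.
R4 reduces to 0 = 0, so the extra equation is consistent.
Reading off the reduced rows gives p = 2, q = -4, r = -6.

p = 2, q = -4, r = -6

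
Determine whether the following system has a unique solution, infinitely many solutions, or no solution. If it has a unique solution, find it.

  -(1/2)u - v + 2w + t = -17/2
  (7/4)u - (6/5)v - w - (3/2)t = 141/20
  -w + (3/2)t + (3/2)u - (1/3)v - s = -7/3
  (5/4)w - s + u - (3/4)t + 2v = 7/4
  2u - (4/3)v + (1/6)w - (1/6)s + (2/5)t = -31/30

u = 1, v = 1, w = -2, s = 1, t = -3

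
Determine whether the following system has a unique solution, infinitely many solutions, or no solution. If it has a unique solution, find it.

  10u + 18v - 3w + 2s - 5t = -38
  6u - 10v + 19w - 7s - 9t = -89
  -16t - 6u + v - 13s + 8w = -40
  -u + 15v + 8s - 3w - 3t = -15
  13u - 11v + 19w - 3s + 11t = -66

Row-reduce the augmented matrix:
R1 ← R1 / (10).
R2 ← R2 − 6·R1.
R3 ← R3 + 6·R1.
R4 ← R4 + 1·R1.
R5 ← R5 − 13·R1.
R2 ← R2 / (-104/5).
R1 ← R1 − 9/5·R2.
R3 ← R3 − 59/5·R2.
R4 ← R4 − 84/5·R2.
R5 ← R5 + 172/5·R2.
R3 ← R3 / (18).
R1 ← R1 − 3/2·R3.
R2 ← R2 + 1·R3.
R4 ← R4 − 27/2·R3.
R5 ← R5 + 23/2·R3.
R4 ← R4 / (5789/416).
R1 ← R1 − 1075/1248·R4.
R2 ← R2 + 973/1872·R4.
R3 ← R3 + 1711/1872·R4.
R5 ← R5 + 9545/3744·R4.
R5 ← R5 / (763738/52101).
R1 ← R1 − 5632/17367·R5.
R2 ← R2 + 4766/7443·R5.
R3 ← R3 + 35909/52101·R5.
R4 ← R4 − 3518/5789·R5.
Reading off the reduced rows gives u = -2, v = -1, w = -4, s = -1, t = 2.

u = -2, v = -1, w = -4, s = -1, t = 2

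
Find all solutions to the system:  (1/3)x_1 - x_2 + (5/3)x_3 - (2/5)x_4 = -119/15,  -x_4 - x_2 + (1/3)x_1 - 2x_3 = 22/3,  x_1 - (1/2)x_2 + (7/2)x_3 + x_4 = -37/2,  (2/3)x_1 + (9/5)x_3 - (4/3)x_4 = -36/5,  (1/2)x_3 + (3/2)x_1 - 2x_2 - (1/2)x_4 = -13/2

no solution

Row-reduce:
R1 ← R1 / (1/3).
R2 ← R2 − 1/3·R1.
R3 ← R3 − 1·R1.
R4 ← R4 − 2/3·R1.
R5 ← R5 − 3/2·R1.
Swap R2 and R3.
R2 ← R2 / (5/2).
R1 ← R1 + 3·R2.
R4 ← R4 − 2·R2.
R5 ← R5 − 5/2·R2.
R3 ← R3 / (-11/3).
R1 ← R1 − 16/5·R3.
R2 ← R2 + 3/5·R3.
R4 ← R4 + 1/3·R3.
R5 ← R5 + 11/2·R3.
R4 ← R4 / (-1847/825).
R1 ← R1 − 252/275·R4.
R2 ← R2 − 269/275·R4.
R3 ← R3 − 9/55·R4.
Row 5 reduces to 0 = 1, a contradiction. The system is inconsistent.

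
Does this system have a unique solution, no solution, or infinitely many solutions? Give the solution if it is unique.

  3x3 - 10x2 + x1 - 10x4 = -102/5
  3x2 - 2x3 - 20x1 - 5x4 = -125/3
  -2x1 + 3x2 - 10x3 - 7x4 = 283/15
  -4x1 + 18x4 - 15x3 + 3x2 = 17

x1 = 13/5, x2 = 2, x3 = -5/3, x4 = -1/5

Row-reduce the augmented matrix:
R2 ← R2 + 20·R1.
R3 ← R3 + 2·R1.
R4 ← R4 + 4·R1.
R2 ← R2 / (-197).
R1 ← R1 + 10·R2.
R3 ← R3 + 17·R2.
R4 ← R4 + 37·R2.
R3 ← R3 / (-1774/197).
R1 ← R1 − 11/197·R3.
R2 ← R2 + 58/197·R3.
R4 ← R4 + 2737/197·R3.
R4 ← R4 / (27378/887).
R1 ← R1 − 309/887·R4.
R2 ← R2 − 1193/887·R4.
R3 ← R3 − 917/887·R4.
Reading off the reduced rows gives x1 = 13/5, x2 = 2, x3 = -5/3, x4 = -1/5.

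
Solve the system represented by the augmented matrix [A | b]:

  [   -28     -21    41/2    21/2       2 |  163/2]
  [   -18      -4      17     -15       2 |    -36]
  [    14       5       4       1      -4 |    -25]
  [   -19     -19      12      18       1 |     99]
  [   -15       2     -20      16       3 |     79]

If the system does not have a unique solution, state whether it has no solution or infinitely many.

Row-reduce:
R1 ← R1 / (-28).
R2 ← R2 + 18·R1.
R3 ← R3 − 14·R1.
R4 ← R4 + 19·R1.
R5 ← R5 + 15·R1.
R2 ← R2 / (19/2).
R1 ← R1 − 3/4·R2.
R3 ← R3 + 11/2·R2.
R4 ← R4 + 19/4·R2.
R5 ← R5 − 53/4·R2.
R3 ← R3 / (4379/266).
R1 ← R1 + 275/266·R3.
R2 ← R2 − 107/266·R3.
R5 ← R5 + 9659/266·R3.
Swap R4 and R5.
R4 ← R4 / (117013/4379).
R1 ← R1 − 4133/4379·R4.
R2 ← R2 + 9347/4379·R4.
R3 ← R3 + 1687/4379·R4.
Row 5 reduces to 0 = -1/2, a contradiction. The system is inconsistent.

no solution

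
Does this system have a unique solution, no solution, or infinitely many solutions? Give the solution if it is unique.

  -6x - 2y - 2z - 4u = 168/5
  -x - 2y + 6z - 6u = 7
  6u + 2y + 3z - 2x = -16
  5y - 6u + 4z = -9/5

Row-reduce the augmented matrix:
R1 ← R1 / (-6).
R2 ← R2 + 1·R1.
R3 ← R3 + 2·R1.
R2 ← R2 / (-5/3).
R1 ← R1 − 1/3·R2.
R3 ← R3 − 8/3·R2.
R4 ← R4 − 5·R2.
R3 ← R3 / (69/5).
R1 ← R1 − 8/5·R3.
R2 ← R2 + 19/5·R3.
R4 ← R4 − 23·R3.
R4 ← R4 / (-20).
R1 ← R1 + 6/23·R4.
R2 ← R2 − 66/23·R4.
R3 ← R3 + 2/23·R4.
Reading off the reduced rows gives x = -3, y = -7/5, z = -2, u = -11/5.

x = -3, y = -7/5, z = -2, u = -11/5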